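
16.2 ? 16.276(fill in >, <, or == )<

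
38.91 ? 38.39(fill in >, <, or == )>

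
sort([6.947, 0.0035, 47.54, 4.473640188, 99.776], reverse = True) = [99.776, 47.54, 6.947, 4.473640188, 0.0035]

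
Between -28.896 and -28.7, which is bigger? -28.7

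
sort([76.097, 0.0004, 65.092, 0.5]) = [0.0004, 0.5, 65.092, 76.097]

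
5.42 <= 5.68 True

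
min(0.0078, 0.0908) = 0.0078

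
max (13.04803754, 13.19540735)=13.19540735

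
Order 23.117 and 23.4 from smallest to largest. 23.117, 23.4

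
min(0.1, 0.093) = 0.093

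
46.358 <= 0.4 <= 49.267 False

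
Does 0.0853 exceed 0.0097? Yes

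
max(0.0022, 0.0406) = 0.0406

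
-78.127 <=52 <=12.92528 False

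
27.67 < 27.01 False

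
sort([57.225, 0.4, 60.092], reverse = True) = [60.092, 57.225, 0.4]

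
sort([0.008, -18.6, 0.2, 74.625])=[-18.6, 0.008, 0.2, 74.625]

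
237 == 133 False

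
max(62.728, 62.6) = 62.728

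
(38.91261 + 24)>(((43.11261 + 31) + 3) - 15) True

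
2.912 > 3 False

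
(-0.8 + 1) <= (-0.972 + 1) False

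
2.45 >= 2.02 True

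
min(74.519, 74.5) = 74.5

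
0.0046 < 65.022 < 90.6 True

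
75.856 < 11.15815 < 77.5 False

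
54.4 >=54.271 True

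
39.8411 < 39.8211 False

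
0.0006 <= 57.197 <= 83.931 True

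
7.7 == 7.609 False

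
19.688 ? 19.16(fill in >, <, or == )>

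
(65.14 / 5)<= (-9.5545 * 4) False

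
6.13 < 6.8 True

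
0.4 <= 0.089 False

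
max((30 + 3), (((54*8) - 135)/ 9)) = 33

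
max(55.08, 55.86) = 55.86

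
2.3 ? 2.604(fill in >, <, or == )<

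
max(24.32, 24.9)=24.9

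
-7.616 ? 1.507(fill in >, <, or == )<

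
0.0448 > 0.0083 True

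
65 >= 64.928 True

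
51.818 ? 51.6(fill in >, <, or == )>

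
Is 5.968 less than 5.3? No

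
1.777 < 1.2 False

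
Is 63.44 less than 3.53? No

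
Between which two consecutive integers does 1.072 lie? 1 and 2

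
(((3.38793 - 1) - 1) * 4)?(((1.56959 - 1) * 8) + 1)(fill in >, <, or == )<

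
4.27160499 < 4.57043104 True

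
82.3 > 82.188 True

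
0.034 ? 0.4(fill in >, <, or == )<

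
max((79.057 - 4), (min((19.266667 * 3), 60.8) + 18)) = 75.800001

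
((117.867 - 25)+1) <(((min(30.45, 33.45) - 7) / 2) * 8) False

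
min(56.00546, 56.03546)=56.00546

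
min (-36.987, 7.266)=-36.987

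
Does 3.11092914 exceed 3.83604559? No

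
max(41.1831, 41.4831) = 41.4831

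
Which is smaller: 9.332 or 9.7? 9.332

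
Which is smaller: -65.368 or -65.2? -65.368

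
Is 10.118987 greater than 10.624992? No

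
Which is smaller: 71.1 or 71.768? 71.1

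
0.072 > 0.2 False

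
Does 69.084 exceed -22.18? Yes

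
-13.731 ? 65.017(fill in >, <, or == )<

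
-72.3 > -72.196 False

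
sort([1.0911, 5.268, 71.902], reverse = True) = [71.902, 5.268, 1.0911]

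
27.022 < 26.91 False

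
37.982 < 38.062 True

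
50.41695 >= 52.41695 False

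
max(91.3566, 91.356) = 91.3566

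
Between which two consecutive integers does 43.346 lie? 43 and 44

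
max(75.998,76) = 76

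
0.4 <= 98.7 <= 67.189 False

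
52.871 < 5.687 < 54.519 False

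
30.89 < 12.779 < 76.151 False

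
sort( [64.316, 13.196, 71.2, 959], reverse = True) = [959, 71.2, 64.316, 13.196]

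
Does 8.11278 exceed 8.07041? Yes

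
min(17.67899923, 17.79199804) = 17.67899923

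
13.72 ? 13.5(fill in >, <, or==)>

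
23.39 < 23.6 True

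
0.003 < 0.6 True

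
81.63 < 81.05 False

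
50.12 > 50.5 False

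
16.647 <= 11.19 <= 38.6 False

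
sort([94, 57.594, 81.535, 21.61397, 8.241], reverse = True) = [94, 81.535, 57.594, 21.61397, 8.241]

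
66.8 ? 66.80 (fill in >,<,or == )==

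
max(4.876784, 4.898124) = 4.898124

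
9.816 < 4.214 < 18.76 False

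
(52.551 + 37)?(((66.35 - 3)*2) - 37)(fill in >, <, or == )<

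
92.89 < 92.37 False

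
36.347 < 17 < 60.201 False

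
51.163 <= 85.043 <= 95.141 True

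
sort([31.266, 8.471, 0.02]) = [0.02, 8.471, 31.266]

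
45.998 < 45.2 False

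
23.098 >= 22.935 True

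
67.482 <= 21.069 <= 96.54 False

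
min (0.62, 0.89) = 0.62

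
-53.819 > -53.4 False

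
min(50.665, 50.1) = 50.1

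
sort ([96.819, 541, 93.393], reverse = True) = [541, 96.819, 93.393]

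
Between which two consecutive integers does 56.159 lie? 56 and 57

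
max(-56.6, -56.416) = -56.416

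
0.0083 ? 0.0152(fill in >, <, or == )<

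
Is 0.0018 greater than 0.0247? No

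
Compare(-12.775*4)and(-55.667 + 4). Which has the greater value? (-12.775*4)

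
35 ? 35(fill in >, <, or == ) ==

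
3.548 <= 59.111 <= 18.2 False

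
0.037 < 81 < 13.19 False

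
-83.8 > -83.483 False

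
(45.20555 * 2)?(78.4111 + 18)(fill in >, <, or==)<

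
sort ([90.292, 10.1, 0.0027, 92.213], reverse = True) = [92.213, 90.292, 10.1, 0.0027]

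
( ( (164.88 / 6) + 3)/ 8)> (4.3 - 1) True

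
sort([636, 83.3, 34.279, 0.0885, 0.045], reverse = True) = [636, 83.3, 34.279, 0.0885, 0.045]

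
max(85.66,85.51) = 85.66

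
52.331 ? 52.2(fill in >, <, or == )>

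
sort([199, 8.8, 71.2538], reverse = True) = [199, 71.2538, 8.8]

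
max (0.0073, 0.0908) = 0.0908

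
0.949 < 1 True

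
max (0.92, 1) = 1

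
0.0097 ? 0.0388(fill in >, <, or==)<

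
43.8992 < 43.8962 False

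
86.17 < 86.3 True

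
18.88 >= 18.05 True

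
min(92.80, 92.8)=92.80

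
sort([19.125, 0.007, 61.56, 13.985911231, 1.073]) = [0.007, 1.073, 13.985911231, 19.125, 61.56]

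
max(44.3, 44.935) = 44.935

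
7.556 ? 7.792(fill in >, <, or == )<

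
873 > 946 False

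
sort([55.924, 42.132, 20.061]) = [20.061, 42.132, 55.924]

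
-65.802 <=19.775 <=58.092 True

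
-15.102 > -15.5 True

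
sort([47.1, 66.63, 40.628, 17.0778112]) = [17.0778112, 40.628, 47.1, 66.63]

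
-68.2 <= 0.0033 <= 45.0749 True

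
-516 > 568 False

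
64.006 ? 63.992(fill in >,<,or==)>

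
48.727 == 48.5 False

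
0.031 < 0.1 True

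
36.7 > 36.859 False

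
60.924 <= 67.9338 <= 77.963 True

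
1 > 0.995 True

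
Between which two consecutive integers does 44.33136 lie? 44 and 45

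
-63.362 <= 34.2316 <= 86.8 True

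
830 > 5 True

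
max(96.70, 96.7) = 96.7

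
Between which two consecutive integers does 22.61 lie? 22 and 23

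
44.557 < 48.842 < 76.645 True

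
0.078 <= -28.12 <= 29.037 False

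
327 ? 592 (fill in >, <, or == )<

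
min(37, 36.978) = 36.978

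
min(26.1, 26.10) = 26.1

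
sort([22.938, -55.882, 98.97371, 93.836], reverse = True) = [98.97371, 93.836, 22.938, -55.882]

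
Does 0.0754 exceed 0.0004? Yes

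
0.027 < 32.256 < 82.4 True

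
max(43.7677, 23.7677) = 43.7677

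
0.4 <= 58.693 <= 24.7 False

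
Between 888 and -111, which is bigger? 888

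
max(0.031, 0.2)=0.2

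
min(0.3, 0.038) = 0.038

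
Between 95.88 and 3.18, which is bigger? 95.88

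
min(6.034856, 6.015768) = 6.015768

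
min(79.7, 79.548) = 79.548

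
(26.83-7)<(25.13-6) False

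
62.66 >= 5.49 True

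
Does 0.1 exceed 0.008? Yes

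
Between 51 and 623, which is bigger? 623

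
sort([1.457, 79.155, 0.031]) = [0.031, 1.457, 79.155]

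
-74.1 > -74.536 True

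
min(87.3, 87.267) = 87.267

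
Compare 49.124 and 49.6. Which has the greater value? 49.6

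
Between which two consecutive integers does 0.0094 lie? 0 and 1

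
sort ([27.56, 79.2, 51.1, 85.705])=[27.56, 51.1, 79.2, 85.705]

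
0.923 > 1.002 False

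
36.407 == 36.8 False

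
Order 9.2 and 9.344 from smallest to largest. 9.2, 9.344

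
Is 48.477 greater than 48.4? Yes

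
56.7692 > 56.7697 False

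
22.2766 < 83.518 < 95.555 True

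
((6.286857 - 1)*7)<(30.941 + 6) False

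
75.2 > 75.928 False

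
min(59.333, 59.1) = 59.1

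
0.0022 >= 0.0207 False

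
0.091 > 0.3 False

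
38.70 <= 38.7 True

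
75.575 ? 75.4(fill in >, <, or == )>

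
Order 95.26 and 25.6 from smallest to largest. 25.6, 95.26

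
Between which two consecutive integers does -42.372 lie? -43 and -42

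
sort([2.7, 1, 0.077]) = [0.077, 1, 2.7]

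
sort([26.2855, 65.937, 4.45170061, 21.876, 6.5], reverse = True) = [65.937, 26.2855, 21.876, 6.5, 4.45170061]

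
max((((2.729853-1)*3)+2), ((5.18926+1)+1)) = 7.189559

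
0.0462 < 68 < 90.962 True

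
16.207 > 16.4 False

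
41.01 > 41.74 False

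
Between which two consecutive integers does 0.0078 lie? 0 and 1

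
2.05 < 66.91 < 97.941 True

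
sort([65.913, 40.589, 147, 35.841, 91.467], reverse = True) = [147, 91.467, 65.913, 40.589, 35.841]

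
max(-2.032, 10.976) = 10.976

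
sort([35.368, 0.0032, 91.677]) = [0.0032, 35.368, 91.677]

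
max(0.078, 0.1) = 0.1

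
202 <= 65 False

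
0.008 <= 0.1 True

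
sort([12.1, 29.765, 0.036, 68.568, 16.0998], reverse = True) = [68.568, 29.765, 16.0998, 12.1, 0.036]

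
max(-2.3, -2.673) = -2.3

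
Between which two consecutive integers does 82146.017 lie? 82146 and 82147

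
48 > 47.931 True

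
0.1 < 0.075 False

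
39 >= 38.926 True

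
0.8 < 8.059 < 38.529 True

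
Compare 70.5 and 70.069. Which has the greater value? 70.5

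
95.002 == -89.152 False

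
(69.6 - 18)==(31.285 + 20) False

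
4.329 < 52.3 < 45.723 False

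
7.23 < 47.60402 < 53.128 True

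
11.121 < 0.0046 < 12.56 False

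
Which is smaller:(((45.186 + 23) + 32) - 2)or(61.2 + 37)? (((45.186 + 23) + 32) - 2)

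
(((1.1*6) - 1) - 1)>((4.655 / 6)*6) False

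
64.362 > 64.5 False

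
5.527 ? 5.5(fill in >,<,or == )>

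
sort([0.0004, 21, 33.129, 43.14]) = [0.0004, 21, 33.129, 43.14]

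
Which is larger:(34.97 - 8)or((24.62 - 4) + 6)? (34.97 - 8)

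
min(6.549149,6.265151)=6.265151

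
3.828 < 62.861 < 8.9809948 False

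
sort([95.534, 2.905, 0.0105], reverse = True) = [95.534, 2.905, 0.0105]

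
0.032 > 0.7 False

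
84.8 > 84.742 True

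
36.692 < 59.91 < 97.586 True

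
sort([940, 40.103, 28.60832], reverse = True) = [940, 40.103, 28.60832]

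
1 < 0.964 False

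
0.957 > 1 False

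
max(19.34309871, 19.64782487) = 19.64782487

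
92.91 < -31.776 False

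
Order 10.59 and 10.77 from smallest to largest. 10.59, 10.77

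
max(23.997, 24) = 24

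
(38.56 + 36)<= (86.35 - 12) False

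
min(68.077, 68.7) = 68.077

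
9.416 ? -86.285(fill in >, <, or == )>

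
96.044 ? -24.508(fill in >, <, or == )>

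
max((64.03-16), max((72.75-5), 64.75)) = 67.75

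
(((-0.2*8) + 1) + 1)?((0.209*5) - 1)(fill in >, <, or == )>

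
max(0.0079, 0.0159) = 0.0159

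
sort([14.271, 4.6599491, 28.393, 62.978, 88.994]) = [4.6599491, 14.271, 28.393, 62.978, 88.994]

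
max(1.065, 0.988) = 1.065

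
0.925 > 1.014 False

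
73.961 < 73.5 False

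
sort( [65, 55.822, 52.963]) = [52.963, 55.822, 65]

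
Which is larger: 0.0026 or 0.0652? 0.0652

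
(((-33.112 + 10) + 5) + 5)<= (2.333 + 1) True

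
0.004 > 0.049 False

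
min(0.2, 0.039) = 0.039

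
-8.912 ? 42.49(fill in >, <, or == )<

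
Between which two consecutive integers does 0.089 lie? 0 and 1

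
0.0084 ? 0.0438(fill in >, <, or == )<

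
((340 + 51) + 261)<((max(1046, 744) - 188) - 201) True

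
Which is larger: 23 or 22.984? 23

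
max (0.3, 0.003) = 0.3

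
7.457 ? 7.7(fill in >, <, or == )<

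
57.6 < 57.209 False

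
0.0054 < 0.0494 True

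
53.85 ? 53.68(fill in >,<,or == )>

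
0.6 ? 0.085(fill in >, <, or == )>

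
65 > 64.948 True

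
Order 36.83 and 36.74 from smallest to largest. 36.74,36.83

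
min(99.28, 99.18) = 99.18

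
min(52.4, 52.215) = 52.215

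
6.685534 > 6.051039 True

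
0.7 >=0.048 True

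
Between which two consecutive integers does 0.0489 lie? 0 and 1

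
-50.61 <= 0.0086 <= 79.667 True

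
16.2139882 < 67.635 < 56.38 False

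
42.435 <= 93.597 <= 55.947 False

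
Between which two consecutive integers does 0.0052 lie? 0 and 1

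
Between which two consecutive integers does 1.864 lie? 1 and 2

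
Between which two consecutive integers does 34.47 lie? 34 and 35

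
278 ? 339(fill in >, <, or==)<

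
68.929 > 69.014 False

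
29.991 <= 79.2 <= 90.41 True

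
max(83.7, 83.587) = 83.7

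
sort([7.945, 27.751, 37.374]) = [7.945, 27.751, 37.374]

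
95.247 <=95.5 True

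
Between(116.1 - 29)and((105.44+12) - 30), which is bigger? ((105.44+12) - 30)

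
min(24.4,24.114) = 24.114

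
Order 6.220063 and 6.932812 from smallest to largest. 6.220063, 6.932812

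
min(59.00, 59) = 59.00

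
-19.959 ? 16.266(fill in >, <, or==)<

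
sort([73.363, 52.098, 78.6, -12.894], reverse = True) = [78.6, 73.363, 52.098, -12.894]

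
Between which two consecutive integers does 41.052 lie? 41 and 42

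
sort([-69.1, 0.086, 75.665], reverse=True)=[75.665, 0.086, -69.1]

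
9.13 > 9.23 False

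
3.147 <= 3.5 True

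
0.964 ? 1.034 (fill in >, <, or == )<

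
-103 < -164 False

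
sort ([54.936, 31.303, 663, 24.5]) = [24.5, 31.303, 54.936, 663]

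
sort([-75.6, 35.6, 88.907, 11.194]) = [-75.6, 11.194, 35.6, 88.907]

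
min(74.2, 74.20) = 74.2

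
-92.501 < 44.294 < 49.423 True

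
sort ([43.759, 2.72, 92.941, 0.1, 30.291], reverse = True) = [92.941, 43.759, 30.291, 2.72, 0.1]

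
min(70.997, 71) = 70.997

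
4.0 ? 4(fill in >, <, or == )==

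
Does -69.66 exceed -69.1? No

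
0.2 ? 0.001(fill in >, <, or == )>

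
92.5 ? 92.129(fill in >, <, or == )>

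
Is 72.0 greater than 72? No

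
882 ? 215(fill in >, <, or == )>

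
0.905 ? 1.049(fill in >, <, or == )<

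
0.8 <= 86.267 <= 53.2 False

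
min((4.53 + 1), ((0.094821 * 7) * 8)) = 5.309976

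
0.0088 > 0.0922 False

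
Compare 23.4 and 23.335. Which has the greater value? 23.4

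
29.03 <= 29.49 True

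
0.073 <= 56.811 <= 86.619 True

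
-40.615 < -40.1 True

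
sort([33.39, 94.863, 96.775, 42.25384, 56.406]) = [33.39, 42.25384, 56.406, 94.863, 96.775]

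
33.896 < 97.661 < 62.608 False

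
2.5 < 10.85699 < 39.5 True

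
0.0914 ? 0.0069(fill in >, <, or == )>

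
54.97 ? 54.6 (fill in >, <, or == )>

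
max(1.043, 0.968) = 1.043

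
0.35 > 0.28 True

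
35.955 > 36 False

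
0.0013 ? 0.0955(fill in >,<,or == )<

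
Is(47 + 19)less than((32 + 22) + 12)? No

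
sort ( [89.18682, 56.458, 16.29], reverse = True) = [89.18682, 56.458, 16.29]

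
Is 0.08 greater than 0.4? No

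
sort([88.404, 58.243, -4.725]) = [-4.725, 58.243, 88.404]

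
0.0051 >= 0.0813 False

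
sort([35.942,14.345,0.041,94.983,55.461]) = [0.041,14.345,35.942,55.461,94.983]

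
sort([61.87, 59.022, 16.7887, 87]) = [16.7887, 59.022, 61.87, 87]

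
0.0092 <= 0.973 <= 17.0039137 True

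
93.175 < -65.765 False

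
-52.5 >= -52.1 False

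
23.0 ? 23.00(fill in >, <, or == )==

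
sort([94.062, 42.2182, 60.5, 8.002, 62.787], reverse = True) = [94.062, 62.787, 60.5, 42.2182, 8.002]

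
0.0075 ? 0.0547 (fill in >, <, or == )<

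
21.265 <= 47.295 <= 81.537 True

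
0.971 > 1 False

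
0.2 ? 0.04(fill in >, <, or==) >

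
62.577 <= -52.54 False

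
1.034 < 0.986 False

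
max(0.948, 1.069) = 1.069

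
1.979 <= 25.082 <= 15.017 False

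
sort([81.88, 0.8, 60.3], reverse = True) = [81.88, 60.3, 0.8]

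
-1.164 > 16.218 False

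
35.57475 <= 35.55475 False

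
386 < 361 False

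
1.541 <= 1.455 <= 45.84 False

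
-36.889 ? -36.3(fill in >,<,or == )<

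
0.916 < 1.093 True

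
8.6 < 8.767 True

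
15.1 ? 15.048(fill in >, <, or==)>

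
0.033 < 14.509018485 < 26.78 True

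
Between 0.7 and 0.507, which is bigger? 0.7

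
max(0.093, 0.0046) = 0.093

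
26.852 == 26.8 False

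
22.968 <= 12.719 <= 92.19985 False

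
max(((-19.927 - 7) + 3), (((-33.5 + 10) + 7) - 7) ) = -23.5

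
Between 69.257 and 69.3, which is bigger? 69.3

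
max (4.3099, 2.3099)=4.3099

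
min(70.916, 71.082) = 70.916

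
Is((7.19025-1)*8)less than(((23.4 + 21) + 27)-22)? No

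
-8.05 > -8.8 True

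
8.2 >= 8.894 False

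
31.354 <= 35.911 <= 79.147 True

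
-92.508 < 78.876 True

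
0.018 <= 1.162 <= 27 True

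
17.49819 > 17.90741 False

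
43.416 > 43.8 False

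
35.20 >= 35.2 True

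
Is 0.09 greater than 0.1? No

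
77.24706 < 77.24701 False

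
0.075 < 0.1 True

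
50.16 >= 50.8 False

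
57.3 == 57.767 False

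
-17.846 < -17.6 True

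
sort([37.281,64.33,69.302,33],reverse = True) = [69.302,64.33,37.281,33]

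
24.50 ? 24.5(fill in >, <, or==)==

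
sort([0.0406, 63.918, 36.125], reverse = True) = [63.918, 36.125, 0.0406]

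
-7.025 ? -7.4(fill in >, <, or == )>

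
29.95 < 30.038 True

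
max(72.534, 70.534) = 72.534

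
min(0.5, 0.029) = 0.029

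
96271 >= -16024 True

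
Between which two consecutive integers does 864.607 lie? 864 and 865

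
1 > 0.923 True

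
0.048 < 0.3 True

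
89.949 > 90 False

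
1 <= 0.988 False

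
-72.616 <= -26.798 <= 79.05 True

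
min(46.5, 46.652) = 46.5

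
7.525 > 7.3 True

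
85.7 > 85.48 True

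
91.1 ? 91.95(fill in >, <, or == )<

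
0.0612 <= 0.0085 False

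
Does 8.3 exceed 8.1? Yes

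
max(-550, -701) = -550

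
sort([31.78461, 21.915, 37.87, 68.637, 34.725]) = [21.915, 31.78461, 34.725, 37.87, 68.637]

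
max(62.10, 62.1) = 62.1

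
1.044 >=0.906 True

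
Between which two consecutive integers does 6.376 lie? 6 and 7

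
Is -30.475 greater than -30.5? Yes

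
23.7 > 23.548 True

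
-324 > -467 True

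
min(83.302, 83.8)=83.302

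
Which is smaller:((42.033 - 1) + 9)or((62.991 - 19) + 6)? ((62.991 - 19) + 6)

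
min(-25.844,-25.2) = -25.844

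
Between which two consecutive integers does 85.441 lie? 85 and 86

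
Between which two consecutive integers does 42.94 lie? 42 and 43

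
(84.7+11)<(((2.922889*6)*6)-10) False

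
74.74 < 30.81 False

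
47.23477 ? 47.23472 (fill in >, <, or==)>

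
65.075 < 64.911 False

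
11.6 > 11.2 True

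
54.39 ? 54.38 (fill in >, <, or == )>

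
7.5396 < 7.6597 True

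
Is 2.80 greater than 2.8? No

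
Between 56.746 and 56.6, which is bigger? 56.746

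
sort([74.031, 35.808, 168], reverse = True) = [168, 74.031, 35.808]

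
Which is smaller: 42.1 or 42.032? 42.032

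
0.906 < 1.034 True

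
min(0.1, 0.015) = 0.015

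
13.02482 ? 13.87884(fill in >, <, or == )<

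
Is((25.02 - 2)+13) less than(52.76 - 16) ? Yes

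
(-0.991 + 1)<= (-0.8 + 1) True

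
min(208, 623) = 208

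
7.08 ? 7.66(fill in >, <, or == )<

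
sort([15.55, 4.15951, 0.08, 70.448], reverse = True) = [70.448, 15.55, 4.15951, 0.08]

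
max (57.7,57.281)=57.7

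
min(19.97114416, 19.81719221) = 19.81719221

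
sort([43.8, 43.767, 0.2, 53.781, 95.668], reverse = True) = [95.668, 53.781, 43.8, 43.767, 0.2]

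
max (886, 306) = 886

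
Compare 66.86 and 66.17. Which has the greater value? 66.86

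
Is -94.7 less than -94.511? Yes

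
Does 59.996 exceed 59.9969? No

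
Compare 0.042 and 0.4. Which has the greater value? 0.4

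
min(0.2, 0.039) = 0.039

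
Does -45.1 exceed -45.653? Yes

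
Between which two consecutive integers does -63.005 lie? -64 and -63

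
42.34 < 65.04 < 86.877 True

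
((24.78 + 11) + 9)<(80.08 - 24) True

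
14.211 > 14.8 False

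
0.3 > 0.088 True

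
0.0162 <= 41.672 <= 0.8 False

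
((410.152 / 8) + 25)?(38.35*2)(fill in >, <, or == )<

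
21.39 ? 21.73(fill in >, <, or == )<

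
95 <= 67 False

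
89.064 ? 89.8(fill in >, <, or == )<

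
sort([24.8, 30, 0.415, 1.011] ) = [0.415, 1.011, 24.8, 30]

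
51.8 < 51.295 False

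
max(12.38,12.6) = 12.6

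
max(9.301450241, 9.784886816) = 9.784886816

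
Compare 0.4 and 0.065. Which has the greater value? 0.4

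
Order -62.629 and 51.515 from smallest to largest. -62.629, 51.515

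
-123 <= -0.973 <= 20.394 True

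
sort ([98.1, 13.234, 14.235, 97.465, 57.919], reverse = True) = [98.1, 97.465, 57.919, 14.235, 13.234]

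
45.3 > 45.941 False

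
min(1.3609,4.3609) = 1.3609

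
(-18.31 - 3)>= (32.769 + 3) False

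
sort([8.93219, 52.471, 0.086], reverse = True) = [52.471, 8.93219, 0.086]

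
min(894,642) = 642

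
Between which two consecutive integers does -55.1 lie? -56 and -55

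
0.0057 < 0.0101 True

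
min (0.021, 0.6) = 0.021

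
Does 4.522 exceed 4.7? No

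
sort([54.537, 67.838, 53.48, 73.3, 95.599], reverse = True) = [95.599, 73.3, 67.838, 54.537, 53.48]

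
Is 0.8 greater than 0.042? Yes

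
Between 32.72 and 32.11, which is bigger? 32.72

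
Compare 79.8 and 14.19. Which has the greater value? 79.8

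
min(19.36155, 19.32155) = 19.32155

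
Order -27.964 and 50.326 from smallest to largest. -27.964, 50.326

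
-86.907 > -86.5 False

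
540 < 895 True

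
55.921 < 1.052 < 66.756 False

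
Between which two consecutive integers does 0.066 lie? 0 and 1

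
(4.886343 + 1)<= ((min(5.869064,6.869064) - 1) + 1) False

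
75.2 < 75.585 True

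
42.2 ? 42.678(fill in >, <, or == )<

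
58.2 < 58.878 True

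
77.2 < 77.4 True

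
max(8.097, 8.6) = 8.6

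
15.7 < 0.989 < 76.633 False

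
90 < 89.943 False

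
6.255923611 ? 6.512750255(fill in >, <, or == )<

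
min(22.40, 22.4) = 22.40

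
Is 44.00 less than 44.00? No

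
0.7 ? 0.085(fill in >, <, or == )>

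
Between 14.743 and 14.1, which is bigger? 14.743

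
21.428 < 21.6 True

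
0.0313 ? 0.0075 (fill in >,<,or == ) >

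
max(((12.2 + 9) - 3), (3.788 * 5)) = 18.94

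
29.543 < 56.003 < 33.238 False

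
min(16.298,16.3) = 16.298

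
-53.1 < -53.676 False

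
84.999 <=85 True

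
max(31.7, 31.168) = 31.7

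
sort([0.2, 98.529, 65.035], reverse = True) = [98.529, 65.035, 0.2]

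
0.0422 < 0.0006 False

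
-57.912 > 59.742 False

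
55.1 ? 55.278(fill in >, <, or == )<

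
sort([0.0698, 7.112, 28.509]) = [0.0698, 7.112, 28.509]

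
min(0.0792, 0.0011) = 0.0011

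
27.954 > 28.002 False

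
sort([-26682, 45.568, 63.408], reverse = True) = [63.408, 45.568, -26682]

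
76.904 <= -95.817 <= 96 False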